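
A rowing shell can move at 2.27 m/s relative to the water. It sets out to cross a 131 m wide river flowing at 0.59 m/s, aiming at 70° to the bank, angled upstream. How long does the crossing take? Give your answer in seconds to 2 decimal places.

The component of the rowing shell's velocity perpendicular to the bank is 2.27 × sin 70° = 2.133 m/s.
The current is parallel to the bank, so it does not affect the crossing time.
Time = 131 / 2.133 = 61.413 s.

61.41 s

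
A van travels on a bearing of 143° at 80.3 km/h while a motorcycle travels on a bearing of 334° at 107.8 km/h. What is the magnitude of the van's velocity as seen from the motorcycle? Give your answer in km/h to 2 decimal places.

187.25 km/h

Taking east as x and north as y: van velocity = (48.326, -64.130) km/h; motorcycle velocity = (-47.256, 96.890) km/h.
Velocity of van relative to motorcycle = (48.326, -64.130) − (-47.256, 96.890) = (95.582, -161.020) km/h.
Magnitude = |(95.582, -161.020)| = 187.253 km/h.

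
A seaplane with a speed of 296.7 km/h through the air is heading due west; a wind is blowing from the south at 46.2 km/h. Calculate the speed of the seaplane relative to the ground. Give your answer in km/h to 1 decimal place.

Taking east as x and north as y: velocity relative to the air = (-296.700, 0.000) km/h; the air relative to ground = (0.000, 46.200) km/h.
Velocity relative to ground = (-296.700, 0.000) + (0.000, 46.200) = (-296.700, 46.200) km/h.
Speed = |(-296.700, 46.200)| = 300.275 km/h.

300.3 km/h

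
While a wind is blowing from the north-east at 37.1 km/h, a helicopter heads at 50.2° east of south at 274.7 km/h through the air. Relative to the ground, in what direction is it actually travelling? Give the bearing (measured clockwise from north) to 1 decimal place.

137.6°

Taking east as x and north as y: velocity relative to the air = (211.047, -175.838) km/h; the air relative to ground = (-26.234, -26.234) km/h.
Velocity relative to ground = (211.047, -175.838) + (-26.234, -26.234) = (184.814, -202.072) km/h.
Bearing = atan2(184.81, -202.07) = 137.55° clockwise from north.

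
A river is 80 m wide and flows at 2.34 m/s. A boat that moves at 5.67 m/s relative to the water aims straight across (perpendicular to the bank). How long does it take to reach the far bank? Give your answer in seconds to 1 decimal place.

The component of the boat's velocity perpendicular to the bank is 5.67 m/s.
The current is parallel to the bank, so it does not affect the crossing time.
Time = 80 / 5.670 = 14.109 s.

14.1 s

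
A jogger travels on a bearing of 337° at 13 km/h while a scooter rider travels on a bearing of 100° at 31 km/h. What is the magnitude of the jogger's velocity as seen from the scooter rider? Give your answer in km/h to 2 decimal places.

39.61 km/h

Taking east as x and north as y: jogger velocity = (-5.080, 11.967) km/h; scooter rider velocity = (30.529, -5.383) km/h.
Velocity of jogger relative to scooter rider = (-5.080, 11.967) − (30.529, -5.383) = (-35.609, 17.350) km/h.
Magnitude = |(-35.609, 17.350)| = 39.610 km/h.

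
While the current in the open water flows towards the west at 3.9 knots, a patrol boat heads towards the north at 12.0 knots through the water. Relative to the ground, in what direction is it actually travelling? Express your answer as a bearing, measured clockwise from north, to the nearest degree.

342°

Taking east as x and north as y: velocity relative to the water = (0.000, 12.000) knots; the water relative to ground = (-3.900, 0.000) knots.
Velocity relative to ground = (0.000, 12.000) + (-3.900, 0.000) = (-3.900, 12.000) knots.
Bearing = atan2(-3.90, 12.00) = 342.00° clockwise from north.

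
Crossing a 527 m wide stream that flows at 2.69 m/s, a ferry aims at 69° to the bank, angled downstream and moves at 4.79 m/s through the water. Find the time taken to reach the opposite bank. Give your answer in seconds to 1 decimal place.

117.8 s

The component of the ferry's velocity perpendicular to the bank is 4.79 × sin 69° = 4.472 m/s.
Only the cross-stream component determines the crossing time; the current contributes nothing perpendicular to the bank.
Time = 527 / 4.472 = 117.848 s.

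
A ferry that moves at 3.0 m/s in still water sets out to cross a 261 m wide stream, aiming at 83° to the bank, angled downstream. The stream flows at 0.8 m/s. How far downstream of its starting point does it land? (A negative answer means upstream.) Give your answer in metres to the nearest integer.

102 m

Perpendicular speed = 2.978 m/s; crossing time = 261 / 2.978 = 87.653 s.
Net downstream speed = 1.166 m/s.
Drift = 1.166 × 87.653 = 102.169 m (downstream).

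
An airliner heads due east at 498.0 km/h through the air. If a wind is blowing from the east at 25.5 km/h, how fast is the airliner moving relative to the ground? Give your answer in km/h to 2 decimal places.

Taking east as x and north as y: velocity relative to the air = (498.000, 0.000) km/h; the air relative to ground = (-25.500, 0.000) km/h.
Velocity relative to ground = (498.000, 0.000) + (-25.500, 0.000) = (472.500, 0.000) km/h.
Speed = |(472.500, 0.000)| = 472.500 km/h.

472.50 km/h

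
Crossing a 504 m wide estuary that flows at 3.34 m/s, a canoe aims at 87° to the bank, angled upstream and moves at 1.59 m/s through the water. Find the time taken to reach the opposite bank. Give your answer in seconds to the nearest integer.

The component of the canoe's velocity perpendicular to the bank is 1.59 × sin 87° = 1.588 m/s.
The current is parallel to the bank, so it does not affect the crossing time.
Time = 504 / 1.588 = 317.416 s.

317 s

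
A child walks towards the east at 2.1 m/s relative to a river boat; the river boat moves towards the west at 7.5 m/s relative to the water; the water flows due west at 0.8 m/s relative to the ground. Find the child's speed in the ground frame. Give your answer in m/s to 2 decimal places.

6.20 m/s

In east/north components (m/s): child relative to river boat = (2.100, 0.000); river boat relative to water = (-7.500, 0.000); water relative to ground = (-0.800, 0.000).
Sum = (-6.200, 0.000) m/s.
Speed = |(-6.200, 0.000)| = 6.200 m/s.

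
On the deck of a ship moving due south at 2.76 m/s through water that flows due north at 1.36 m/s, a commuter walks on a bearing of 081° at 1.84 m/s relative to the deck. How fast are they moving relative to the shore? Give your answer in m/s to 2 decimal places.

In east/north components (m/s): commuter relative to ship = (1.817, 0.288); ship relative to water = (0.000, -2.760); water relative to ground = (0.000, 1.360).
Sum = (1.817, -1.112) m/s.
Speed = |(1.817, -1.112)| = 2.131 m/s.

2.13 m/s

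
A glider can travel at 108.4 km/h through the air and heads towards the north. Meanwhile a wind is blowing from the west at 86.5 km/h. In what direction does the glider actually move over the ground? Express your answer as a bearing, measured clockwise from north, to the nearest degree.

Taking east as x and north as y: velocity relative to the air = (0.000, 108.400) km/h; the air relative to ground = (86.500, 0.000) km/h.
Velocity relative to ground = (0.000, 108.400) + (86.500, 0.000) = (86.500, 108.400) km/h.
Bearing = atan2(86.50, 108.40) = 38.59° clockwise from north.

039°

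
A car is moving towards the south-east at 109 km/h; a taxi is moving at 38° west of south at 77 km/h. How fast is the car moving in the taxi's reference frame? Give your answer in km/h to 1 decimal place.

125.6 km/h

Taking east as x and north as y: car velocity = (77.075, -77.075) km/h; taxi velocity = (-47.406, -60.677) km/h.
Velocity of car relative to taxi = (77.075, -77.075) − (-47.406, -60.677) = (124.481, -16.398) km/h.
Magnitude = |(124.481, -16.398)| = 125.556 km/h.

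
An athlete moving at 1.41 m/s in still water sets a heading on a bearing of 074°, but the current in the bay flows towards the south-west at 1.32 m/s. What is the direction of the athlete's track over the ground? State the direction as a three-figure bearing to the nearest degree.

Taking east as x and north as y: velocity relative to the water = (1.355, 0.389) m/s; the water relative to ground = (-0.933, -0.933) m/s.
Velocity relative to ground = (1.355, 0.389) + (-0.933, -0.933) = (0.422, -0.545) m/s.
Bearing = atan2(0.42, -0.54) = 142.24° clockwise from north.

142°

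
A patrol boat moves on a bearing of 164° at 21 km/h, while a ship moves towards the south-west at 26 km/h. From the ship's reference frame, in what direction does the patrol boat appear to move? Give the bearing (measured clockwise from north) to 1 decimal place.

Taking east as x and north as y: patrol boat velocity = (5.788, -20.186) km/h; ship velocity = (-18.385, -18.385) km/h.
Velocity of patrol boat relative to ship = (5.788, -20.186) − (-18.385, -18.385) = (24.173, -1.802) km/h.
Bearing = atan2(24.17, -1.80) = 94.26° clockwise from north.

094.3°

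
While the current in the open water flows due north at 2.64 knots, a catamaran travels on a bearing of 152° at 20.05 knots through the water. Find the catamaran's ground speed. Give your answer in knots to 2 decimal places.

Taking east as x and north as y: velocity relative to the water = (9.413, -17.703) knots; the water relative to ground = (0.000, 2.640) knots.
Velocity relative to ground = (9.413, -17.703) + (0.000, 2.640) = (9.413, -15.063) knots.
Speed = |(9.413, -15.063)| = 17.762 knots.

17.76 knots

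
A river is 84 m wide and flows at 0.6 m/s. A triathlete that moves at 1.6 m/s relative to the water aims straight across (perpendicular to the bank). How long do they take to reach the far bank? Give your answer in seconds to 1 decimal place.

52.5 s

The component of the triathlete's velocity perpendicular to the bank is 1.6 m/s.
The current is parallel to the bank, so it does not affect the crossing time.
Time = 84 / 1.600 = 52.500 s.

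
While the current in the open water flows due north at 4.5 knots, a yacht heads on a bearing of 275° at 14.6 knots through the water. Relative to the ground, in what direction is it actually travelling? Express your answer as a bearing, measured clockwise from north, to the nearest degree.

Taking east as x and north as y: velocity relative to the water = (-14.544, 1.272) knots; the water relative to ground = (0.000, 4.500) knots.
Velocity relative to ground = (-14.544, 1.272) + (0.000, 4.500) = (-14.544, 5.772) knots.
Bearing = atan2(-14.54, 5.77) = 291.65° clockwise from north.

292°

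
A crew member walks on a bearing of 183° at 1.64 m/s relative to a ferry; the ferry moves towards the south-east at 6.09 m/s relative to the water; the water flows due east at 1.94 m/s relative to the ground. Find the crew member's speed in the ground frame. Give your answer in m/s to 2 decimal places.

In east/north components (m/s): crew member relative to ferry = (-0.086, -1.638); ferry relative to water = (4.306, -4.306); water relative to ground = (1.940, 0.000).
Sum = (6.160, -5.944) m/s.
Speed = |(6.160, -5.944)| = 8.561 m/s.

8.56 m/s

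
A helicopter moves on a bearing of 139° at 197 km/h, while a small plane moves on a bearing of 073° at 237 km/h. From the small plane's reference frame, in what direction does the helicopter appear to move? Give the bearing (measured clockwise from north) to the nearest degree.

Taking east as x and north as y: helicopter velocity = (129.244, -148.678) km/h; small plane velocity = (226.644, 69.292) km/h.
Velocity of helicopter relative to small plane = (129.244, -148.678) − (226.644, 69.292) = (-97.401, -217.970) km/h.
Bearing = atan2(-97.40, -217.97) = 204.08° clockwise from north.

204°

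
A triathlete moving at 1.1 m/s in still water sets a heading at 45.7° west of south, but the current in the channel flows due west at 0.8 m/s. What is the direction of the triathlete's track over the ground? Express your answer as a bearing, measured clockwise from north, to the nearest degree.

244°

Taking east as x and north as y: velocity relative to the water = (-0.787, -0.768) m/s; the water relative to ground = (-0.800, 0.000) m/s.
Velocity relative to ground = (-0.787, -0.768) + (-0.800, 0.000) = (-1.587, -0.768) m/s.
Bearing = atan2(-1.59, -0.77) = 244.17° clockwise from north.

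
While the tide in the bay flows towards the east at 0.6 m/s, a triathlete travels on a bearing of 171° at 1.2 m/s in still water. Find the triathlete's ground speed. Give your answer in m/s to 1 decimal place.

1.4 m/s

Taking east as x and north as y: velocity relative to the water = (0.188, -1.185) m/s; the water relative to ground = (0.600, 0.000) m/s.
Velocity relative to ground = (0.188, -1.185) + (0.600, 0.000) = (0.788, -1.185) m/s.
Speed = |(0.788, -1.185)| = 1.423 m/s.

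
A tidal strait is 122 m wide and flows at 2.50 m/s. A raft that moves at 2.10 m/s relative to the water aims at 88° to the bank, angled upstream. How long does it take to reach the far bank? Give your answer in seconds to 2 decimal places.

The component of the raft's velocity perpendicular to the bank is 2.10 × sin 88° = 2.099 m/s.
The current is parallel to the bank, so it does not affect the crossing time.
Time = 122 / 2.099 = 58.131 s.

58.13 s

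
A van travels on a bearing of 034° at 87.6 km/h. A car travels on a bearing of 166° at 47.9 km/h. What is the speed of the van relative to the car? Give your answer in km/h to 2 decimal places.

124.83 km/h

Taking east as x and north as y: van velocity = (48.985, 72.624) km/h; car velocity = (11.588, -46.477) km/h.
Velocity of van relative to car = (48.985, 72.624) − (11.588, -46.477) = (37.397, 119.101) km/h.
Magnitude = |(37.397, 119.101)| = 124.834 km/h.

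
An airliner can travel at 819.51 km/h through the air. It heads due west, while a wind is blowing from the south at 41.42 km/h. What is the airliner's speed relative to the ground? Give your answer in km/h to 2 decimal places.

820.56 km/h

Taking east as x and north as y: velocity relative to the air = (-819.510, 0.000) km/h; the air relative to ground = (0.000, 41.420) km/h.
Velocity relative to ground = (-819.510, 0.000) + (0.000, 41.420) = (-819.510, 41.420) km/h.
Speed = |(-819.510, 41.420)| = 820.556 km/h.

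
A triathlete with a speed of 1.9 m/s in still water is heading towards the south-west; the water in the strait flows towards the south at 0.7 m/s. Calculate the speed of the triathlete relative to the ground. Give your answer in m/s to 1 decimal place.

Taking east as x and north as y: velocity relative to the water = (-1.344, -1.344) m/s; the water relative to ground = (0.000, -0.700) m/s.
Velocity relative to ground = (-1.344, -1.344) + (0.000, -0.700) = (-1.344, -2.044) m/s.
Speed = |(-1.344, -2.044)| = 2.446 m/s.

2.4 m/s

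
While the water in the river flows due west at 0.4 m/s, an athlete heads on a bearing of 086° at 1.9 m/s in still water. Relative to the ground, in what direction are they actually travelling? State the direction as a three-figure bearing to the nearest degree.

Taking east as x and north as y: velocity relative to the water = (1.895, 0.133) m/s; the water relative to ground = (-0.400, 0.000) m/s.
Velocity relative to ground = (1.895, 0.133) + (-0.400, 0.000) = (1.495, 0.133) m/s.
Bearing = atan2(1.50, 0.13) = 84.94° clockwise from north.

085°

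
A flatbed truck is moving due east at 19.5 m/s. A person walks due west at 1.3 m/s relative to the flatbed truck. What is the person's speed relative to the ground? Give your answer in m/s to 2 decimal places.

18.20 m/s

Taking east as x and north as y: flatbed truck velocity = (19.500, 0.000) m/s; person velocity relative to flatbed truck = (-1.300, 0.000) m/s.
Velocity relative to ground = (19.500, 0.000) + (-1.300, 0.000) = (18.200, 0.000) m/s.
Speed = |(18.200, 0.000)| = 18.200 m/s.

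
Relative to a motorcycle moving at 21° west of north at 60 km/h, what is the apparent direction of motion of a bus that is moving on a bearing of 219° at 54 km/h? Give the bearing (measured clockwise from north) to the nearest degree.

Taking east as x and north as y: bus velocity = (-33.983, -41.966) km/h; motorcycle velocity = (-21.502, 56.015) km/h.
Velocity of bus relative to motorcycle = (-33.983, -41.966) − (-21.502, 56.015) = (-12.481, -97.981) km/h.
Bearing = atan2(-12.48, -97.98) = 187.26° clockwise from north.

187°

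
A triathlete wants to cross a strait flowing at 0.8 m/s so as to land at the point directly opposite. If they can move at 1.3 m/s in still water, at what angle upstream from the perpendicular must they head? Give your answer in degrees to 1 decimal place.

To cancel the current, the upstream component of the triathlete's velocity must equal the flow: 1.3 sin θ = 0.8.
sin θ = 0.8 / 1.3 = 0.6154.
θ = arcsin(0.6154) = 37.980°.

38.0°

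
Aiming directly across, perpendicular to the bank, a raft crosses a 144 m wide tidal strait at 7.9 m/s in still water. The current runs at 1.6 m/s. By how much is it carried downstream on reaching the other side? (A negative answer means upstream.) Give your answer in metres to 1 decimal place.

29.2 m

Perpendicular speed = 7.900 m/s; crossing time = 144 / 7.900 = 18.228 s.
Net downstream speed = 1.600 m/s.
Drift = 1.600 × 18.228 = 29.165 m (downstream).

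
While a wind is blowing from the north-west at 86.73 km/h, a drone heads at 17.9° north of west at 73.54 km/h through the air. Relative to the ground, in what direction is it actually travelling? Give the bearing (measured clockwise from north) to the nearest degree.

193°

Taking east as x and north as y: velocity relative to the air = (-69.980, 22.603) km/h; the air relative to ground = (61.327, -61.327) km/h.
Velocity relative to ground = (-69.980, 22.603) + (61.327, -61.327) = (-8.653, -38.724) km/h.
Bearing = atan2(-8.65, -38.72) = 192.60° clockwise from north.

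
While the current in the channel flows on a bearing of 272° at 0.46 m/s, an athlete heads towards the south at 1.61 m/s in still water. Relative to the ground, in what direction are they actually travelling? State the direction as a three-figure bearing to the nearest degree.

Taking east as x and north as y: velocity relative to the water = (0.000, -1.610) m/s; the water relative to ground = (-0.460, 0.016) m/s.
Velocity relative to ground = (0.000, -1.610) + (-0.460, 0.016) = (-0.460, -1.594) m/s.
Bearing = atan2(-0.46, -1.59) = 196.09° clockwise from north.

196°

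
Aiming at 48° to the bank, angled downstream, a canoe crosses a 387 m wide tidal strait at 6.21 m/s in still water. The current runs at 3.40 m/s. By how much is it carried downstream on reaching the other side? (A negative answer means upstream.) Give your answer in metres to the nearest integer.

634 m

Perpendicular speed = 4.615 m/s; crossing time = 387 / 4.615 = 83.858 s.
Net downstream speed = 7.555 m/s.
Drift = 7.555 × 83.858 = 633.574 m (downstream).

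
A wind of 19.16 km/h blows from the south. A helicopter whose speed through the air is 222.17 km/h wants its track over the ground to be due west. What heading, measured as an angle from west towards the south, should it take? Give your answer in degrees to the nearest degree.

The wind pushes perpendicular to the desired track; the heading must have a component into the wind equal to 19.16 km/h: 222.17 sin θ = 19.16.
sin θ = 0.0862, so θ = 4.947°.

5°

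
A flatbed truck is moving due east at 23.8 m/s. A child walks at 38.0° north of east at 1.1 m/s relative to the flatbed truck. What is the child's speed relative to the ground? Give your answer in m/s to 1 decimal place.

Taking east as x and north as y: flatbed truck velocity = (23.800, 0.000) m/s; child velocity relative to flatbed truck = (0.867, 0.677) m/s.
Velocity relative to ground = (23.800, 0.000) + (0.867, 0.677) = (24.667, 0.677) m/s.
Speed = |(24.667, 0.677)| = 24.676 m/s.

24.7 m/s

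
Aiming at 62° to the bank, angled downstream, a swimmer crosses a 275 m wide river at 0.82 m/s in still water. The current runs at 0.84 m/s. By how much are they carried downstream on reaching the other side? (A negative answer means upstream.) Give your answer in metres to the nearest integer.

Perpendicular speed = 0.724 m/s; crossing time = 275 / 0.724 = 379.825 s.
Net downstream speed = 1.225 m/s.
Drift = 1.225 × 379.825 = 465.273 m (downstream).

465 m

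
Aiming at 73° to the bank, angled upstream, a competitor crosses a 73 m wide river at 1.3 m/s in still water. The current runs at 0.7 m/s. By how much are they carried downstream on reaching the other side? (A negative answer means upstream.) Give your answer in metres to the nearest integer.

Perpendicular speed = 1.243 m/s; crossing time = 73 / 1.243 = 58.720 s.
Net downstream speed = 0.320 m/s.
Drift = 0.320 × 58.720 = 18.785 m (downstream).

19 m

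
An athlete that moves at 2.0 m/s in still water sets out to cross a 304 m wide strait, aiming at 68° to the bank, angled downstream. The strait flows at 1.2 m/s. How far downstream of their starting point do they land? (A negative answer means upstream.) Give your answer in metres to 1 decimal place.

319.5 m

Perpendicular speed = 1.854 m/s; crossing time = 304 / 1.854 = 163.937 s.
Net downstream speed = 1.949 m/s.
Drift = 1.949 × 163.937 = 319.549 m (downstream).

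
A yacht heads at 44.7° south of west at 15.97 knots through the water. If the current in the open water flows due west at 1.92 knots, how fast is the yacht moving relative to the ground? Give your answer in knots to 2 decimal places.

17.39 knots

Taking east as x and north as y: velocity relative to the water = (-11.351, -11.233) knots; the water relative to ground = (-1.920, 0.000) knots.
Velocity relative to ground = (-11.351, -11.233) + (-1.920, 0.000) = (-13.271, -11.233) knots.
Speed = |(-13.271, -11.233)| = 17.387 knots.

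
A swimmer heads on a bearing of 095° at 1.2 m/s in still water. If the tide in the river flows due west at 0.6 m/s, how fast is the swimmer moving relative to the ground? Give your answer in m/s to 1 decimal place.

Taking east as x and north as y: velocity relative to the water = (1.195, -0.105) m/s; the water relative to ground = (-0.600, 0.000) m/s.
Velocity relative to ground = (1.195, -0.105) + (-0.600, 0.000) = (0.595, -0.105) m/s.
Speed = |(0.595, -0.105)| = 0.605 m/s.

0.6 m/s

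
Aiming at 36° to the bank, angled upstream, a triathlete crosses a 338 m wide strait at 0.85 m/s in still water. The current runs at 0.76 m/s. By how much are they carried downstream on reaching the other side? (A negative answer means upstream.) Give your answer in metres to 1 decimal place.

48.9 m

Perpendicular speed = 0.500 m/s; crossing time = 338 / 0.500 = 676.518 s.
Net downstream speed = 0.072 m/s.
Drift = 0.072 × 676.518 = 48.936 m (downstream).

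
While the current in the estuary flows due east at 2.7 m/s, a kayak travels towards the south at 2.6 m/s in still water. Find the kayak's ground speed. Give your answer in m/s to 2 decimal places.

Taking east as x and north as y: velocity relative to the water = (0.000, -2.600) m/s; the water relative to ground = (2.700, 0.000) m/s.
Velocity relative to ground = (0.000, -2.600) + (2.700, 0.000) = (2.700, -2.600) m/s.
Speed = |(2.700, -2.600)| = 3.748 m/s.

3.75 m/s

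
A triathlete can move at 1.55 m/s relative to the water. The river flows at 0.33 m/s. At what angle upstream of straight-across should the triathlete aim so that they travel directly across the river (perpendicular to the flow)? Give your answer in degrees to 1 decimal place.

12.3°

To cancel the current, the upstream component of the triathlete's velocity must equal the flow: 1.55 sin θ = 0.33.
sin θ = 0.33 / 1.55 = 0.2129.
θ = arcsin(0.2129) = 12.293°.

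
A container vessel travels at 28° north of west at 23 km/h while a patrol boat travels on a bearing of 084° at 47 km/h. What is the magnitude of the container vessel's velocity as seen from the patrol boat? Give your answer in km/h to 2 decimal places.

67.31 km/h

Taking east as x and north as y: container vessel velocity = (-20.308, 10.798) km/h; patrol boat velocity = (46.743, 4.913) km/h.
Velocity of container vessel relative to patrol boat = (-20.308, 10.798) − (46.743, 4.913) = (-67.050, 5.885) km/h.
Magnitude = |(-67.050, 5.885)| = 67.308 km/h.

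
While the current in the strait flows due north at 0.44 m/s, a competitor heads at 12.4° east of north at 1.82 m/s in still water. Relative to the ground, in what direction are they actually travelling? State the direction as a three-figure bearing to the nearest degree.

010°

Taking east as x and north as y: velocity relative to the water = (0.391, 1.778) m/s; the water relative to ground = (0.000, 0.440) m/s.
Velocity relative to ground = (0.391, 1.778) + (0.000, 0.440) = (0.391, 2.218) m/s.
Bearing = atan2(0.39, 2.22) = 10.00° clockwise from north.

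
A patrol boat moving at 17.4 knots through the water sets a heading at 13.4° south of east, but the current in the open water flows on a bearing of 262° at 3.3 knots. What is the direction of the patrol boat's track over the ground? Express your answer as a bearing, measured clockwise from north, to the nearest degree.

Taking east as x and north as y: velocity relative to the water = (16.926, -4.032) knots; the water relative to ground = (-3.268, -0.459) knots.
Velocity relative to ground = (16.926, -4.032) + (-3.268, -0.459) = (13.658, -4.492) knots.
Bearing = atan2(13.66, -4.49) = 108.20° clockwise from north.

108°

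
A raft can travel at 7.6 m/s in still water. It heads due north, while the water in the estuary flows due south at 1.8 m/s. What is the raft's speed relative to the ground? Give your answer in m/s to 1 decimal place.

Taking east as x and north as y: velocity relative to the water = (0.000, 7.600) m/s; the water relative to ground = (0.000, -1.800) m/s.
Velocity relative to ground = (0.000, 7.600) + (0.000, -1.800) = (0.000, 5.800) m/s.
Speed = |(0.000, 5.800)| = 5.800 m/s.

5.8 m/s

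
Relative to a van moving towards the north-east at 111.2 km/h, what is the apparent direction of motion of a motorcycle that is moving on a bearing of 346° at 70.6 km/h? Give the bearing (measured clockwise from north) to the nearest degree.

Taking east as x and north as y: motorcycle velocity = (-17.080, 68.503) km/h; van velocity = (78.630, 78.630) km/h.
Velocity of motorcycle relative to van = (-17.080, 68.503) − (78.630, 78.630) = (-95.710, -10.127) km/h.
Bearing = atan2(-95.71, -10.13) = 263.96° clockwise from north.

264°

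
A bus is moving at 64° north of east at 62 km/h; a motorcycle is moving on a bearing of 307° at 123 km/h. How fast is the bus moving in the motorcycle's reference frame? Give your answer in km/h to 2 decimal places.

Taking east as x and north as y: bus velocity = (27.179, 55.725) km/h; motorcycle velocity = (-98.232, 74.023) km/h.
Velocity of bus relative to motorcycle = (27.179, 55.725) − (-98.232, 74.023) = (125.411, -18.298) km/h.
Magnitude = |(125.411, -18.298)| = 126.739 km/h.

126.74 km/h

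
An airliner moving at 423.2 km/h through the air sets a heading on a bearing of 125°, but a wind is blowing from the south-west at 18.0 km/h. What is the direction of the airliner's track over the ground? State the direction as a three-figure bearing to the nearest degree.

Taking east as x and north as y: velocity relative to the air = (346.665, -242.738) km/h; the air relative to ground = (12.728, 12.728) km/h.
Velocity relative to ground = (346.665, -242.738) + (12.728, 12.728) = (359.393, -230.010) km/h.
Bearing = atan2(359.39, -230.01) = 122.62° clockwise from north.

123°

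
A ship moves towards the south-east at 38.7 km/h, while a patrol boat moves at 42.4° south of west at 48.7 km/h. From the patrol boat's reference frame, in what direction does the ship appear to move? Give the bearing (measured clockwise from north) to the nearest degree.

085°

Taking east as x and north as y: ship velocity = (27.365, -27.365) km/h; patrol boat velocity = (-35.963, -32.839) km/h.
Velocity of ship relative to patrol boat = (27.365, -27.365) − (-35.963, -32.839) = (63.328, 5.473) km/h.
Bearing = atan2(63.33, 5.47) = 85.06° clockwise from north.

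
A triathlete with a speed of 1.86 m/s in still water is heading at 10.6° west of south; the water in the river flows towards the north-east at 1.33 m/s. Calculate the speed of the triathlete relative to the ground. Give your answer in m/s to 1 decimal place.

1.1 m/s

Taking east as x and north as y: velocity relative to the water = (-0.342, -1.828) m/s; the water relative to ground = (0.940, 0.940) m/s.
Velocity relative to ground = (-0.342, -1.828) + (0.940, 0.940) = (0.598, -0.888) m/s.
Speed = |(0.598, -0.888)| = 1.071 m/s.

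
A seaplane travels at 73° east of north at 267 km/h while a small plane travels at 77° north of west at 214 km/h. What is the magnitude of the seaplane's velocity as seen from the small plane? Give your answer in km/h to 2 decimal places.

Taking east as x and north as y: seaplane velocity = (255.333, 78.063) km/h; small plane velocity = (-48.140, 208.515) km/h.
Velocity of seaplane relative to small plane = (255.333, 78.063) − (-48.140, 208.515) = (303.473, -130.452) km/h.
Magnitude = |(303.473, -130.452)| = 330.323 km/h.

330.32 km/h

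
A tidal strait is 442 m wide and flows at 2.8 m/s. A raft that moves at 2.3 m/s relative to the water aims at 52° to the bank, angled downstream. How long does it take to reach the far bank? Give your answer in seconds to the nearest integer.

244 s

The component of the raft's velocity perpendicular to the bank is 2.3 × sin 52° = 1.812 m/s.
The flow acts along the bank and has no component across it.
Time = 442 / 1.812 = 243.872 s.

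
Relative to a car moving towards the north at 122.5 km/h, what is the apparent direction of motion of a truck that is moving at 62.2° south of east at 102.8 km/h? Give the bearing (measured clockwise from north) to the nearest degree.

167°

Taking east as x and north as y: truck velocity = (47.945, -90.935) km/h; car velocity = (0.000, 122.500) km/h.
Velocity of truck relative to car = (47.945, -90.935) − (0.000, 122.500) = (47.945, -213.435) km/h.
Bearing = atan2(47.94, -213.43) = 167.34° clockwise from north.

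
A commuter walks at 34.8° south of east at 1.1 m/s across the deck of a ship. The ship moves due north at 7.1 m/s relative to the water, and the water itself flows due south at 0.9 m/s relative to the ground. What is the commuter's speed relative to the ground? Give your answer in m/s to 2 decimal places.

5.64 m/s

In east/north components (m/s): commuter relative to ship = (0.903, -0.628); ship relative to water = (0.000, 7.100); water relative to ground = (0.000, -0.900).
Sum = (0.903, 5.572) m/s.
Speed = |(0.903, 5.572)| = 5.645 m/s.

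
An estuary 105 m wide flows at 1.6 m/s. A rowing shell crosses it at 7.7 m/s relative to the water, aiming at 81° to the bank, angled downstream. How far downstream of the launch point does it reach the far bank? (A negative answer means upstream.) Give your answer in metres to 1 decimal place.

Perpendicular speed = 7.605 m/s; crossing time = 105 / 7.605 = 13.806 s.
Net downstream speed = 2.805 m/s.
Drift = 2.805 × 13.806 = 38.721 m (downstream).

38.7 m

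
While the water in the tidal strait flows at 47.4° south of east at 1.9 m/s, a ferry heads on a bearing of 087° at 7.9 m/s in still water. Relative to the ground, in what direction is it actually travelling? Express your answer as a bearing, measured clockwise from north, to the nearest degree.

Taking east as x and north as y: velocity relative to the water = (7.889, 0.413) m/s; the water relative to ground = (1.286, -1.399) m/s.
Velocity relative to ground = (7.889, 0.413) + (1.286, -1.399) = (9.175, -0.985) m/s.
Bearing = atan2(9.18, -0.99) = 96.13° clockwise from north.

096°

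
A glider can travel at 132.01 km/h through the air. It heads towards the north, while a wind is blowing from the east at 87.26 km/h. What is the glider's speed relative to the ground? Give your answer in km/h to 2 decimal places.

Taking east as x and north as y: velocity relative to the air = (0.000, 132.010) km/h; the air relative to ground = (-87.260, 0.000) km/h.
Velocity relative to ground = (0.000, 132.010) + (-87.260, 0.000) = (-87.260, 132.010) km/h.
Speed = |(-87.260, 132.010)| = 158.243 km/h.

158.24 km/h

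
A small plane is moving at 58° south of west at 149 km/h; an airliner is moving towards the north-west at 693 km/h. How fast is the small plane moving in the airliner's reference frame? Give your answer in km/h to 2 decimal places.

740.88 km/h

Taking east as x and north as y: small plane velocity = (-78.958, -126.359) km/h; airliner velocity = (-490.025, 490.025) km/h.
Velocity of small plane relative to airliner = (-78.958, -126.359) − (-490.025, 490.025) = (411.067, -616.384) km/h.
Magnitude = |(411.067, -616.384)| = 740.882 km/h.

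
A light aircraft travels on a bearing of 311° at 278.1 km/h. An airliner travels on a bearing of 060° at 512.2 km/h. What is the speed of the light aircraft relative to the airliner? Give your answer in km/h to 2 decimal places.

Taking east as x and north as y: light aircraft velocity = (-209.885, 182.450) km/h; airliner velocity = (443.578, 256.100) km/h.
Velocity of light aircraft relative to airliner = (-209.885, 182.450) − (443.578, 256.100) = (-653.463, -73.650) km/h.
Magnitude = |(-653.463, -73.650)| = 657.600 km/h.

657.60 km/h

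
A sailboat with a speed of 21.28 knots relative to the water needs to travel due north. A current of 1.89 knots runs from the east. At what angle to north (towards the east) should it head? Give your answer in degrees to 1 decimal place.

5.1°

The current pushes perpendicular to the desired track; the heading must have a component into the current equal to 1.89 knots: 21.28 sin θ = 1.89.
sin θ = 0.0888, so θ = 5.095°.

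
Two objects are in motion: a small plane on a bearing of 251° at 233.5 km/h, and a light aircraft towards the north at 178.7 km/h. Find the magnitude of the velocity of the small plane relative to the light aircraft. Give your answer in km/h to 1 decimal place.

337.1 km/h

Taking east as x and north as y: small plane velocity = (-220.779, -76.020) km/h; light aircraft velocity = (0.000, 178.700) km/h.
Velocity of small plane relative to light aircraft = (-220.779, -76.020) − (0.000, 178.700) = (-220.779, -254.720) km/h.
Magnitude = |(-220.779, -254.720)| = 337.084 km/h.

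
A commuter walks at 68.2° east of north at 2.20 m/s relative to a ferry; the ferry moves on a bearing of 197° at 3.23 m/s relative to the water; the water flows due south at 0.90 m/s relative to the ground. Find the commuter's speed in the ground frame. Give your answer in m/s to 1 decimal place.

3.4 m/s

In east/north components (m/s): commuter relative to ferry = (2.043, 0.817); ferry relative to water = (-0.944, -3.089); water relative to ground = (0.000, -0.900).
Sum = (1.098, -3.172) m/s.
Speed = |(1.098, -3.172)| = 3.357 m/s.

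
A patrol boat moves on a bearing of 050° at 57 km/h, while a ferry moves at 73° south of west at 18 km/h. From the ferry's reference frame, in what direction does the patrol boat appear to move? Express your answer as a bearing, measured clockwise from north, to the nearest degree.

042°

Taking east as x and north as y: patrol boat velocity = (43.665, 36.639) km/h; ferry velocity = (-5.263, -17.213) km/h.
Velocity of patrol boat relative to ferry = (43.665, 36.639) − (-5.263, -17.213) = (48.927, 53.852) km/h.
Bearing = atan2(48.93, 53.85) = 42.26° clockwise from north.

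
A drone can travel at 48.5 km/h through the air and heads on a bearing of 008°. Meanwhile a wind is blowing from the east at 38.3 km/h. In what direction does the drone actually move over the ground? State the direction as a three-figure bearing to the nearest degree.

Taking east as x and north as y: velocity relative to the air = (6.750, 48.028) km/h; the air relative to ground = (-38.300, 0.000) km/h.
Velocity relative to ground = (6.750, 48.028) + (-38.300, 0.000) = (-31.550, 48.028) km/h.
Bearing = atan2(-31.55, 48.03) = 326.70° clockwise from north.

327°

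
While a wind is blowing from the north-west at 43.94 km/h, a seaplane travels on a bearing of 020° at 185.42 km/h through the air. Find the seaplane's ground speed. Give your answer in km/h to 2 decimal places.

171.54 km/h

Taking east as x and north as y: velocity relative to the air = (63.417, 174.238) km/h; the air relative to ground = (31.070, -31.070) km/h.
Velocity relative to ground = (63.417, 174.238) + (31.070, -31.070) = (94.488, 143.168) km/h.
Speed = |(94.488, 143.168)| = 171.537 km/h.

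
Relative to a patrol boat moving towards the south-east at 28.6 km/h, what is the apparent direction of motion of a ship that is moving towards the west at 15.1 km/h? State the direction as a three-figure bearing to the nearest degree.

300°

Taking east as x and north as y: ship velocity = (-15.100, 0.000) km/h; patrol boat velocity = (20.223, -20.223) km/h.
Velocity of ship relative to patrol boat = (-15.100, 0.000) − (20.223, -20.223) = (-35.323, 20.223) km/h.
Bearing = atan2(-35.32, 20.22) = 299.79° clockwise from north.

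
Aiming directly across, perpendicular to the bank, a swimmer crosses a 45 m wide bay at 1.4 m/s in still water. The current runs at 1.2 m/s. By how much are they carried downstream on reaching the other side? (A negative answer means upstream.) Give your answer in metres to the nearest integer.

Perpendicular speed = 1.400 m/s; crossing time = 45 / 1.400 = 32.143 s.
Net downstream speed = 1.200 m/s.
Drift = 1.200 × 32.143 = 38.571 m (downstream).

39 m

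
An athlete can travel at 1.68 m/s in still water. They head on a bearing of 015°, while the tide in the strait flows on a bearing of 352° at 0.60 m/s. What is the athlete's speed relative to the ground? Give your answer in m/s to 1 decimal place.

Taking east as x and north as y: velocity relative to the water = (0.435, 1.623) m/s; the water relative to ground = (-0.084, 0.594) m/s.
Velocity relative to ground = (0.435, 1.623) + (-0.084, 0.594) = (0.351, 2.217) m/s.
Speed = |(0.351, 2.217)| = 2.245 m/s.

2.2 m/s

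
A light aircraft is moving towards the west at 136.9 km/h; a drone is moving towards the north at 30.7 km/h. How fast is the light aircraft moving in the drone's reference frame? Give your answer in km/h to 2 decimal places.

140.30 km/h

Taking east as x and north as y: light aircraft velocity = (-136.900, 0.000) km/h; drone velocity = (0.000, 30.700) km/h.
Velocity of light aircraft relative to drone = (-136.900, 0.000) − (0.000, 30.700) = (-136.900, -30.700) km/h.
Magnitude = |(-136.900, -30.700)| = 140.300 km/h.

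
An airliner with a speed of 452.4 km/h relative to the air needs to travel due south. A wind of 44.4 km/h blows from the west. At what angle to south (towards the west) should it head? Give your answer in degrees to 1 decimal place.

The wind pushes perpendicular to the desired track; the heading must have a component into the wind equal to 44.4 km/h: 452.4 sin θ = 44.4.
sin θ = 0.0981, so θ = 5.632°.

5.6°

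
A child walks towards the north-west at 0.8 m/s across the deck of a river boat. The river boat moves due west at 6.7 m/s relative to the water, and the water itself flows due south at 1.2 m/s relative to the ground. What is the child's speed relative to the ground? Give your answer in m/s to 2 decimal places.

7.29 m/s

In east/north components (m/s): child relative to river boat = (-0.566, 0.566); river boat relative to water = (-6.700, 0.000); water relative to ground = (0.000, -1.200).
Sum = (-7.266, -0.634) m/s.
Speed = |(-7.266, -0.634)| = 7.293 m/s.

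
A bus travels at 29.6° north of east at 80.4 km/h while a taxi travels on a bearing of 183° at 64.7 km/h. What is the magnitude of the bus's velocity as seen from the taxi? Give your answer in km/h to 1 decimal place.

127.5 km/h

Taking east as x and north as y: bus velocity = (69.907, 39.713) km/h; taxi velocity = (-3.386, -64.611) km/h.
Velocity of bus relative to taxi = (69.907, 39.713) − (-3.386, -64.611) = (73.294, 104.324) km/h.
Magnitude = |(73.294, 104.324)| = 127.497 km/h.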